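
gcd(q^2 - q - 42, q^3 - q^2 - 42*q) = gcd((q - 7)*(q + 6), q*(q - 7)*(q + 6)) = q^2 - q - 42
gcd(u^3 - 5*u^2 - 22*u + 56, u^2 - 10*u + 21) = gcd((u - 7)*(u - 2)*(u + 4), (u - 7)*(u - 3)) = u - 7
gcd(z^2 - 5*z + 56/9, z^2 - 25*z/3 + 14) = z - 7/3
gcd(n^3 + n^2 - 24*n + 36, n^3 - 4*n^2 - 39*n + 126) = n^2 + 3*n - 18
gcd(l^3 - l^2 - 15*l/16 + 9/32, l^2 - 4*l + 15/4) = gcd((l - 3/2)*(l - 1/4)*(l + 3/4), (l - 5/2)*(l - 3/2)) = l - 3/2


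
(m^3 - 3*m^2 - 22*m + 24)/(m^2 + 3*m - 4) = m - 6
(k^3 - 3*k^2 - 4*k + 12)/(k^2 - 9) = (k^2 - 4)/(k + 3)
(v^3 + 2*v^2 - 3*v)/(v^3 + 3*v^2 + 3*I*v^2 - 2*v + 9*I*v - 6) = v*(v - 1)/(v^2 + 3*I*v - 2)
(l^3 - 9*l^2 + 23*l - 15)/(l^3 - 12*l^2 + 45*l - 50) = (l^2 - 4*l + 3)/(l^2 - 7*l + 10)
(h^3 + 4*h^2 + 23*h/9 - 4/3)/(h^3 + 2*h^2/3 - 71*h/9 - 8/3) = (9*h^2 + 9*h - 4)/(9*h^2 - 21*h - 8)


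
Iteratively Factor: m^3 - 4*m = (m + 2)*(m^2 - 2*m) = (m - 2)*(m + 2)*(m)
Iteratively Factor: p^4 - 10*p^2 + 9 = (p - 3)*(p^3 + 3*p^2 - p - 3) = (p - 3)*(p + 1)*(p^2 + 2*p - 3) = (p - 3)*(p + 1)*(p + 3)*(p - 1)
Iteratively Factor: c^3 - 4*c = (c + 2)*(c^2 - 2*c) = c*(c + 2)*(c - 2)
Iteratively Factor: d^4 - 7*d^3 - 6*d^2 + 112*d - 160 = (d + 4)*(d^3 - 11*d^2 + 38*d - 40) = (d - 2)*(d + 4)*(d^2 - 9*d + 20) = (d - 4)*(d - 2)*(d + 4)*(d - 5)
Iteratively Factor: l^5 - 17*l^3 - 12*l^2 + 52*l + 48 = (l - 4)*(l^4 + 4*l^3 - l^2 - 16*l - 12) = (l - 4)*(l + 2)*(l^3 + 2*l^2 - 5*l - 6) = (l - 4)*(l + 1)*(l + 2)*(l^2 + l - 6) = (l - 4)*(l - 2)*(l + 1)*(l + 2)*(l + 3)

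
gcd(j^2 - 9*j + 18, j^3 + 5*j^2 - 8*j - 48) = j - 3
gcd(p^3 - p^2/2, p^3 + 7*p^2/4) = p^2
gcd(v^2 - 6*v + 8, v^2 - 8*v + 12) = v - 2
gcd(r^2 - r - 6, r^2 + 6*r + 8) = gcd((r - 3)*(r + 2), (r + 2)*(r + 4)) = r + 2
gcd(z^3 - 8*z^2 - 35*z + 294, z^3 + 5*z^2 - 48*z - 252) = z^2 - z - 42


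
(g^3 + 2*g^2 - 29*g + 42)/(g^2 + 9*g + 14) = (g^2 - 5*g + 6)/(g + 2)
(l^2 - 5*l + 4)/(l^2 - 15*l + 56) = (l^2 - 5*l + 4)/(l^2 - 15*l + 56)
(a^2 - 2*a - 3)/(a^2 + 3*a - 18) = (a + 1)/(a + 6)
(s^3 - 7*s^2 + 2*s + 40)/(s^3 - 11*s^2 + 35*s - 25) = (s^2 - 2*s - 8)/(s^2 - 6*s + 5)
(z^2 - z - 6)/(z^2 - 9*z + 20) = (z^2 - z - 6)/(z^2 - 9*z + 20)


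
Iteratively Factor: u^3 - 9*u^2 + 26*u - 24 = (u - 2)*(u^2 - 7*u + 12) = (u - 3)*(u - 2)*(u - 4)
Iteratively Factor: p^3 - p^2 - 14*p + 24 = (p - 2)*(p^2 + p - 12) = (p - 3)*(p - 2)*(p + 4)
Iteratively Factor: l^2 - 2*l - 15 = (l - 5)*(l + 3)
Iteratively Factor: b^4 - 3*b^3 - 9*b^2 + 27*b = (b + 3)*(b^3 - 6*b^2 + 9*b) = (b - 3)*(b + 3)*(b^2 - 3*b) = b*(b - 3)*(b + 3)*(b - 3)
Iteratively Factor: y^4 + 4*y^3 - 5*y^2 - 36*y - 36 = (y - 3)*(y^3 + 7*y^2 + 16*y + 12) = (y - 3)*(y + 2)*(y^2 + 5*y + 6) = (y - 3)*(y + 2)^2*(y + 3)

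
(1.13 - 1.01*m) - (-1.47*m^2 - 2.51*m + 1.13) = 1.47*m^2 + 1.5*m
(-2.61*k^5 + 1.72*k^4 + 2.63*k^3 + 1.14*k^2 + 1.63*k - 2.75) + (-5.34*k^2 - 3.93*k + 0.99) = -2.61*k^5 + 1.72*k^4 + 2.63*k^3 - 4.2*k^2 - 2.3*k - 1.76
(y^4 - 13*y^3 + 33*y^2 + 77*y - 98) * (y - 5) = y^5 - 18*y^4 + 98*y^3 - 88*y^2 - 483*y + 490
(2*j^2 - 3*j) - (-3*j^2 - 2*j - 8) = 5*j^2 - j + 8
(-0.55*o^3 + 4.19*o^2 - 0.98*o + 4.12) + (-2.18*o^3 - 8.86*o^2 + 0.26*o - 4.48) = -2.73*o^3 - 4.67*o^2 - 0.72*o - 0.36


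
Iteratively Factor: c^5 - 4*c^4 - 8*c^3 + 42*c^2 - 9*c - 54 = (c - 2)*(c^4 - 2*c^3 - 12*c^2 + 18*c + 27) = (c - 2)*(c + 3)*(c^3 - 5*c^2 + 3*c + 9) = (c - 3)*(c - 2)*(c + 3)*(c^2 - 2*c - 3) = (c - 3)*(c - 2)*(c + 1)*(c + 3)*(c - 3)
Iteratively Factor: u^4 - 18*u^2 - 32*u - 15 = (u + 1)*(u^3 - u^2 - 17*u - 15) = (u - 5)*(u + 1)*(u^2 + 4*u + 3) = (u - 5)*(u + 1)*(u + 3)*(u + 1)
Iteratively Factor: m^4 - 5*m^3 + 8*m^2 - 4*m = (m - 1)*(m^3 - 4*m^2 + 4*m) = (m - 2)*(m - 1)*(m^2 - 2*m) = m*(m - 2)*(m - 1)*(m - 2)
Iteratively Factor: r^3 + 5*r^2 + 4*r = (r)*(r^2 + 5*r + 4) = r*(r + 1)*(r + 4)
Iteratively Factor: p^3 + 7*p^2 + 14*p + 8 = (p + 4)*(p^2 + 3*p + 2) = (p + 2)*(p + 4)*(p + 1)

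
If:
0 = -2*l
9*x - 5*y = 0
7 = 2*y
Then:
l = 0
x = 35/18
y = 7/2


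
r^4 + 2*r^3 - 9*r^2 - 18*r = r*(r - 3)*(r + 2)*(r + 3)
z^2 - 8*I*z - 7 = (z - 7*I)*(z - I)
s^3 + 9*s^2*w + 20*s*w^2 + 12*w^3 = (s + w)*(s + 2*w)*(s + 6*w)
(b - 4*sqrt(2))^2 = b^2 - 8*sqrt(2)*b + 32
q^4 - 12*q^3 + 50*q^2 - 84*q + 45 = (q - 5)*(q - 3)^2*(q - 1)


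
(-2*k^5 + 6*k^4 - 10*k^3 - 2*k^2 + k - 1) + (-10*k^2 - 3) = -2*k^5 + 6*k^4 - 10*k^3 - 12*k^2 + k - 4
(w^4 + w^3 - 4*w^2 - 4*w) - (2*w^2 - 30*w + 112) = w^4 + w^3 - 6*w^2 + 26*w - 112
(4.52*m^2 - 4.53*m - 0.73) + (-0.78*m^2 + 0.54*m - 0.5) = 3.74*m^2 - 3.99*m - 1.23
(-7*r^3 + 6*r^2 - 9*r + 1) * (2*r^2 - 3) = -14*r^5 + 12*r^4 + 3*r^3 - 16*r^2 + 27*r - 3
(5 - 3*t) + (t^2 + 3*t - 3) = t^2 + 2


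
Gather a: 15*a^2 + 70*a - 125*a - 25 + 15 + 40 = 15*a^2 - 55*a + 30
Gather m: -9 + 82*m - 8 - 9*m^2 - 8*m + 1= -9*m^2 + 74*m - 16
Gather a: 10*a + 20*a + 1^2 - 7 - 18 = 30*a - 24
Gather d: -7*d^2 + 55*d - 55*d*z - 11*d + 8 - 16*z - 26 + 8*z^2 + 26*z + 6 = -7*d^2 + d*(44 - 55*z) + 8*z^2 + 10*z - 12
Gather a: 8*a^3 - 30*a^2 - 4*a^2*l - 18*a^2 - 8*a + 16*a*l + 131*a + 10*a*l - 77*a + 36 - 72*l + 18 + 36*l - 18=8*a^3 + a^2*(-4*l - 48) + a*(26*l + 46) - 36*l + 36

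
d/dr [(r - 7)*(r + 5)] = 2*r - 2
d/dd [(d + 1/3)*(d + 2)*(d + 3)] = 3*d^2 + 32*d/3 + 23/3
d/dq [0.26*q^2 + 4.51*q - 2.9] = 0.52*q + 4.51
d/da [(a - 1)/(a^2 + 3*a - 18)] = (a^2 + 3*a - (a - 1)*(2*a + 3) - 18)/(a^2 + 3*a - 18)^2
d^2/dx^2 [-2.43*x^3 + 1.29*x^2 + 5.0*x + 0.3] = 2.58 - 14.58*x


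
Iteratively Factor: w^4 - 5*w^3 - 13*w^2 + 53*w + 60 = (w - 4)*(w^3 - w^2 - 17*w - 15) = (w - 4)*(w + 1)*(w^2 - 2*w - 15) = (w - 4)*(w + 1)*(w + 3)*(w - 5)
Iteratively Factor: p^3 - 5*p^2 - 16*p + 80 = (p + 4)*(p^2 - 9*p + 20) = (p - 5)*(p + 4)*(p - 4)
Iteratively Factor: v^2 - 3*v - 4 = (v + 1)*(v - 4)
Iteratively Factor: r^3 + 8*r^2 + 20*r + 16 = (r + 4)*(r^2 + 4*r + 4) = (r + 2)*(r + 4)*(r + 2)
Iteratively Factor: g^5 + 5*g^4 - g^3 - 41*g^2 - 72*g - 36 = (g + 2)*(g^4 + 3*g^3 - 7*g^2 - 27*g - 18) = (g + 2)*(g + 3)*(g^3 - 7*g - 6) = (g - 3)*(g + 2)*(g + 3)*(g^2 + 3*g + 2) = (g - 3)*(g + 2)^2*(g + 3)*(g + 1)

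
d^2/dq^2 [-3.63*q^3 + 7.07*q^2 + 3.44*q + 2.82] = 14.14 - 21.78*q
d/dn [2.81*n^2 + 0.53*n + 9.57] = 5.62*n + 0.53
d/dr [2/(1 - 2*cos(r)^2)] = -8*sin(2*r)/(cos(4*r) + 1)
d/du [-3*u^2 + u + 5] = 1 - 6*u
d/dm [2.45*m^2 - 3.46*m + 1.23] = 4.9*m - 3.46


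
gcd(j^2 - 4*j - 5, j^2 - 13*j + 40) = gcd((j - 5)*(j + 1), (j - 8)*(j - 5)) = j - 5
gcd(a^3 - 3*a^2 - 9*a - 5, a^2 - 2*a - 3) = a + 1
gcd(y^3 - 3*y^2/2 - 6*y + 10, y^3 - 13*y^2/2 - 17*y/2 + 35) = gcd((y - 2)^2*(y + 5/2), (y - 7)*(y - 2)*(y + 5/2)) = y^2 + y/2 - 5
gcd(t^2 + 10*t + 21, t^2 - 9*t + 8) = 1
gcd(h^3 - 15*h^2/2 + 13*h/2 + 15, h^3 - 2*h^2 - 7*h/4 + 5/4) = h^2 - 3*h/2 - 5/2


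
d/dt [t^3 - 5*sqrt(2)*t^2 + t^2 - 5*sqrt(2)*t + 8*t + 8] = 3*t^2 - 10*sqrt(2)*t + 2*t - 5*sqrt(2) + 8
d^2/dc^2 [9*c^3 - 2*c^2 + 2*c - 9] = 54*c - 4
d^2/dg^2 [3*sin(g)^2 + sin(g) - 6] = -sin(g) + 6*cos(2*g)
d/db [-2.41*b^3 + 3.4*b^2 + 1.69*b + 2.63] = -7.23*b^2 + 6.8*b + 1.69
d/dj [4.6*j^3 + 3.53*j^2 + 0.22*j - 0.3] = 13.8*j^2 + 7.06*j + 0.22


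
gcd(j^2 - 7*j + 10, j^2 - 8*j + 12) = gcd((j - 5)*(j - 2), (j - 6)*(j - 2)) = j - 2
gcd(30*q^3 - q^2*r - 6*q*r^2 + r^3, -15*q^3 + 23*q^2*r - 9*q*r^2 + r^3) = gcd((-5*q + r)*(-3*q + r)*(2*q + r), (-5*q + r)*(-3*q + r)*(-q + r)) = 15*q^2 - 8*q*r + r^2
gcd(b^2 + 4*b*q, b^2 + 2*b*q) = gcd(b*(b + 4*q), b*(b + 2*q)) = b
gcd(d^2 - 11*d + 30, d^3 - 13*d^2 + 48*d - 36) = d - 6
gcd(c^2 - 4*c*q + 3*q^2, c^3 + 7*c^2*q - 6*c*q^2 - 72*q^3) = -c + 3*q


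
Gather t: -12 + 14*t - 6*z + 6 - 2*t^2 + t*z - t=-2*t^2 + t*(z + 13) - 6*z - 6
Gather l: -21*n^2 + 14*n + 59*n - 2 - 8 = -21*n^2 + 73*n - 10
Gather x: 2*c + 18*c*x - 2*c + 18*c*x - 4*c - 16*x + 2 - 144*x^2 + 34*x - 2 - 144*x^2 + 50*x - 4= -4*c - 288*x^2 + x*(36*c + 68) - 4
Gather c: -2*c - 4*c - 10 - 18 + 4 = -6*c - 24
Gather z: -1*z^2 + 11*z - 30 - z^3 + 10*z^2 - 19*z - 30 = -z^3 + 9*z^2 - 8*z - 60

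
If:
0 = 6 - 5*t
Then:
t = 6/5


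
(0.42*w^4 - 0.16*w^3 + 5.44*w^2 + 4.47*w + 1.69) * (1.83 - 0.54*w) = -0.2268*w^5 + 0.855*w^4 - 3.2304*w^3 + 7.5414*w^2 + 7.2675*w + 3.0927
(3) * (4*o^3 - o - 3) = 12*o^3 - 3*o - 9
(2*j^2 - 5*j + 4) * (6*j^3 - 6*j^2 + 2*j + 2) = 12*j^5 - 42*j^4 + 58*j^3 - 30*j^2 - 2*j + 8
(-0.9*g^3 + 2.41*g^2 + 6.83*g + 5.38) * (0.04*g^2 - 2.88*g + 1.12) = -0.036*g^5 + 2.6884*g^4 - 7.6756*g^3 - 16.756*g^2 - 7.8448*g + 6.0256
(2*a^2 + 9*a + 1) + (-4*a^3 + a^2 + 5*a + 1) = -4*a^3 + 3*a^2 + 14*a + 2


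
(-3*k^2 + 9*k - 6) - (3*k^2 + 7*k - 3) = -6*k^2 + 2*k - 3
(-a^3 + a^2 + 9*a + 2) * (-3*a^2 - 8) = 3*a^5 - 3*a^4 - 19*a^3 - 14*a^2 - 72*a - 16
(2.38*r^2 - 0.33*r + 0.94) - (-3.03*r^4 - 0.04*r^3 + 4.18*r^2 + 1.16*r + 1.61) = 3.03*r^4 + 0.04*r^3 - 1.8*r^2 - 1.49*r - 0.67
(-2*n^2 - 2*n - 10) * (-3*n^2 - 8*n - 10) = 6*n^4 + 22*n^3 + 66*n^2 + 100*n + 100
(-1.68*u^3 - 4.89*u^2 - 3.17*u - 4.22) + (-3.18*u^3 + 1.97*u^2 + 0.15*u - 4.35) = -4.86*u^3 - 2.92*u^2 - 3.02*u - 8.57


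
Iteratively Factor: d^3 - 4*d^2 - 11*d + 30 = (d - 5)*(d^2 + d - 6) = (d - 5)*(d + 3)*(d - 2)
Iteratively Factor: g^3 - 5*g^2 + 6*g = (g - 2)*(g^2 - 3*g) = (g - 3)*(g - 2)*(g)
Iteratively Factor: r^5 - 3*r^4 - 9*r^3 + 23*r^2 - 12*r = (r - 4)*(r^4 + r^3 - 5*r^2 + 3*r) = (r - 4)*(r + 3)*(r^3 - 2*r^2 + r) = (r - 4)*(r - 1)*(r + 3)*(r^2 - r) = r*(r - 4)*(r - 1)*(r + 3)*(r - 1)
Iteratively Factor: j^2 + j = (j + 1)*(j)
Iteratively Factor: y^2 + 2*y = (y)*(y + 2)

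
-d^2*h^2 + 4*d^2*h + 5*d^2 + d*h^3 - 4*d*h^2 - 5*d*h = (-d + h)*(h - 5)*(d*h + d)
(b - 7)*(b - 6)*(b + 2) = b^3 - 11*b^2 + 16*b + 84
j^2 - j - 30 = (j - 6)*(j + 5)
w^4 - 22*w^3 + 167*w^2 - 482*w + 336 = (w - 8)*(w - 7)*(w - 6)*(w - 1)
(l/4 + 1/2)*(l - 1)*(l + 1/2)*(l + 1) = l^4/4 + 5*l^3/8 - 5*l/8 - 1/4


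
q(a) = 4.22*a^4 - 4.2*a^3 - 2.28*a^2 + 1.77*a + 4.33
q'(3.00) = 330.45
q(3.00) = 217.54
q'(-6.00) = -4070.55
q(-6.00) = 6287.95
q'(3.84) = 754.26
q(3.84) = 657.26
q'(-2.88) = -492.83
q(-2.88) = 370.97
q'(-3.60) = -932.66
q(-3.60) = 873.16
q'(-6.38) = -4865.65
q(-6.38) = 7982.85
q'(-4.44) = -1703.85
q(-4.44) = 1959.15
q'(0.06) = 1.45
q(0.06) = 4.43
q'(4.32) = 1107.82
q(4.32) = 1100.58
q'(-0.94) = -19.10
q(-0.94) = 7.43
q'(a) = 16.88*a^3 - 12.6*a^2 - 4.56*a + 1.77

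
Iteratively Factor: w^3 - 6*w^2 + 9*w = (w)*(w^2 - 6*w + 9) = w*(w - 3)*(w - 3)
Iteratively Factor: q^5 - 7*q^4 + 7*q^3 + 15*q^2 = (q)*(q^4 - 7*q^3 + 7*q^2 + 15*q) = q*(q - 5)*(q^3 - 2*q^2 - 3*q) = q^2*(q - 5)*(q^2 - 2*q - 3) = q^2*(q - 5)*(q + 1)*(q - 3)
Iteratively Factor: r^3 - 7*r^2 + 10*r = (r - 5)*(r^2 - 2*r) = r*(r - 5)*(r - 2)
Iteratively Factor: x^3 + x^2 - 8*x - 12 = (x - 3)*(x^2 + 4*x + 4) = (x - 3)*(x + 2)*(x + 2)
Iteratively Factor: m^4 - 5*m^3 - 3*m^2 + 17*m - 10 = (m - 1)*(m^3 - 4*m^2 - 7*m + 10) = (m - 1)^2*(m^2 - 3*m - 10) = (m - 5)*(m - 1)^2*(m + 2)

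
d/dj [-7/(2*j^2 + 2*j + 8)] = 7*(2*j + 1)/(2*(j^2 + j + 4)^2)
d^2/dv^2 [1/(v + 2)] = 2/(v + 2)^3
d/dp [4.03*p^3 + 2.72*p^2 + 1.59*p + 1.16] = 12.09*p^2 + 5.44*p + 1.59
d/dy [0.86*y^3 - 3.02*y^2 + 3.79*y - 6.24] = 2.58*y^2 - 6.04*y + 3.79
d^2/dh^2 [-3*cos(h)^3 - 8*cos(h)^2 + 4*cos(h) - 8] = -7*cos(h)/4 + 16*cos(2*h) + 27*cos(3*h)/4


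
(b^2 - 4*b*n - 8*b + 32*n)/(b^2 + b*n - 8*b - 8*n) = (b - 4*n)/(b + n)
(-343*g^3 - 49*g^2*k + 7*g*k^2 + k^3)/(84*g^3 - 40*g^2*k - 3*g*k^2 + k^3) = (-49*g^2 - 14*g*k - k^2)/(12*g^2 - 4*g*k - k^2)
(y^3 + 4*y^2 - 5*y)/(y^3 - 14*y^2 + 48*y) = (y^2 + 4*y - 5)/(y^2 - 14*y + 48)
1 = 1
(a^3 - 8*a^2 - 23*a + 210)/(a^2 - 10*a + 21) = (a^2 - a - 30)/(a - 3)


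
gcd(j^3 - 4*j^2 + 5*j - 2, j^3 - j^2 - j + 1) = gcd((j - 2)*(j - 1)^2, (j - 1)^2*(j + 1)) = j^2 - 2*j + 1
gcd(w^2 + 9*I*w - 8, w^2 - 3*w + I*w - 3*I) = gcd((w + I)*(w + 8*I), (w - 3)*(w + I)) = w + I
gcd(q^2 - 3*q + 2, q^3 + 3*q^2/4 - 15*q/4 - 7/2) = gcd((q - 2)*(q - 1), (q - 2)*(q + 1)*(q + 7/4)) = q - 2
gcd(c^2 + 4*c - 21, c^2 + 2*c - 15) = c - 3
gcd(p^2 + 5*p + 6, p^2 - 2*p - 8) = p + 2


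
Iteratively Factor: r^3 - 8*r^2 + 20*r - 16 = (r - 2)*(r^2 - 6*r + 8) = (r - 2)^2*(r - 4)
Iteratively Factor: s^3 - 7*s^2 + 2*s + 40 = (s - 4)*(s^2 - 3*s - 10) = (s - 5)*(s - 4)*(s + 2)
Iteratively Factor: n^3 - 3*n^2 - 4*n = (n)*(n^2 - 3*n - 4) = n*(n - 4)*(n + 1)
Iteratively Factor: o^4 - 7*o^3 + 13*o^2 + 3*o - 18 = (o - 3)*(o^3 - 4*o^2 + o + 6) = (o - 3)^2*(o^2 - o - 2) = (o - 3)^2*(o - 2)*(o + 1)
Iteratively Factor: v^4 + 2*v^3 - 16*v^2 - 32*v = (v + 2)*(v^3 - 16*v) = (v - 4)*(v + 2)*(v^2 + 4*v) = (v - 4)*(v + 2)*(v + 4)*(v)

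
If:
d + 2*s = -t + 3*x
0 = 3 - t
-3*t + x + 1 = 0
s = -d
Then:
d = -21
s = 21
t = 3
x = 8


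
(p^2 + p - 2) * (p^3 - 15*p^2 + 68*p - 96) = p^5 - 14*p^4 + 51*p^3 + 2*p^2 - 232*p + 192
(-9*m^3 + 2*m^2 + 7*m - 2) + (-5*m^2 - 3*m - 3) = -9*m^3 - 3*m^2 + 4*m - 5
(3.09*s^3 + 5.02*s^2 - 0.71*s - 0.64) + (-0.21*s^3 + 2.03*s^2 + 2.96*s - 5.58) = 2.88*s^3 + 7.05*s^2 + 2.25*s - 6.22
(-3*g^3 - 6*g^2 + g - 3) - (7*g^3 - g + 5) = -10*g^3 - 6*g^2 + 2*g - 8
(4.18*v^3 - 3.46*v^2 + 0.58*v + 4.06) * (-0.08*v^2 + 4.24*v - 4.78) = -0.3344*v^5 + 18.0*v^4 - 34.6972*v^3 + 18.6732*v^2 + 14.442*v - 19.4068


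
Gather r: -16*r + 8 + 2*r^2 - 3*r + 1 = 2*r^2 - 19*r + 9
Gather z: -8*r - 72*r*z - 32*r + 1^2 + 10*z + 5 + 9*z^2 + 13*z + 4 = -40*r + 9*z^2 + z*(23 - 72*r) + 10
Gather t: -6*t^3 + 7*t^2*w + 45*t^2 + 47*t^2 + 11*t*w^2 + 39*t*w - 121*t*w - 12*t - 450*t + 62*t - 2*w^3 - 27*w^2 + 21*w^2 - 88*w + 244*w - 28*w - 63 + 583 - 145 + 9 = -6*t^3 + t^2*(7*w + 92) + t*(11*w^2 - 82*w - 400) - 2*w^3 - 6*w^2 + 128*w + 384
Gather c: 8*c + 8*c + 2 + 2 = 16*c + 4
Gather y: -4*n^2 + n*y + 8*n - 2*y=-4*n^2 + 8*n + y*(n - 2)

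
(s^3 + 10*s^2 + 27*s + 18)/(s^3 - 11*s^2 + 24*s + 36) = (s^2 + 9*s + 18)/(s^2 - 12*s + 36)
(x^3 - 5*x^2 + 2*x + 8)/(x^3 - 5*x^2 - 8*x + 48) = (x^2 - x - 2)/(x^2 - x - 12)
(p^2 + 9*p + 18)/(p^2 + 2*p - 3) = (p + 6)/(p - 1)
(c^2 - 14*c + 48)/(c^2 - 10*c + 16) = (c - 6)/(c - 2)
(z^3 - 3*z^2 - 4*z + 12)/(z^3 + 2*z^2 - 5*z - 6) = (z^2 - z - 6)/(z^2 + 4*z + 3)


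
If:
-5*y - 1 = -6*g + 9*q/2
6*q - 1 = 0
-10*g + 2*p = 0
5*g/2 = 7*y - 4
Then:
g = 129/118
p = 645/118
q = 1/6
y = 227/236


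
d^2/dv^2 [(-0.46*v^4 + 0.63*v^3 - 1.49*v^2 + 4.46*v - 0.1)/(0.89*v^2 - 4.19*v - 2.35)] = (-0.728731999999999*v^6 + 10.292316*v^5 - 42.682296*v^4 - 51.76145*v^3 - 12.4377*v^2 + 79.08105*v - 108.21735)/(0.704969*v^6 - 9.956697*v^5 + 41.290482*v^4 - 20.979749*v^3 - 109.02543*v^2 - 69.417825*v - 12.977875)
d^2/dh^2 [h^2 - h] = 2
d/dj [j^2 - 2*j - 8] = 2*j - 2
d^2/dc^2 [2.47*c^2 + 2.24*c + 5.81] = 4.94000000000000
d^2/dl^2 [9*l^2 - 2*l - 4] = 18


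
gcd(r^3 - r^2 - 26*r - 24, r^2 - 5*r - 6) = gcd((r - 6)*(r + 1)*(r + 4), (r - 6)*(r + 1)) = r^2 - 5*r - 6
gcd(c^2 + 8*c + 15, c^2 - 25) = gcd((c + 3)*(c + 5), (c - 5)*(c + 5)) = c + 5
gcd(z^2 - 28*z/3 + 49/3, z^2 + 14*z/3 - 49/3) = z - 7/3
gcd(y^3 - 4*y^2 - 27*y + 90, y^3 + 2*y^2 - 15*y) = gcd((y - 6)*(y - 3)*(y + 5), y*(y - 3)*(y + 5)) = y^2 + 2*y - 15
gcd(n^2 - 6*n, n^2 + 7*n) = n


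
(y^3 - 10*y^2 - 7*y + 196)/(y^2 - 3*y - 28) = y - 7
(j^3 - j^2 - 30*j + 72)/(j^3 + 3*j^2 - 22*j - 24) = (j - 3)/(j + 1)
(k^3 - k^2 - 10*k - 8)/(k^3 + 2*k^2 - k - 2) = (k - 4)/(k - 1)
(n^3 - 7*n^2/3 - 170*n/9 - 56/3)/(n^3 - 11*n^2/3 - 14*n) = (n + 4/3)/n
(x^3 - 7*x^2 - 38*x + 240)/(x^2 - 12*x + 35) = (x^2 - 2*x - 48)/(x - 7)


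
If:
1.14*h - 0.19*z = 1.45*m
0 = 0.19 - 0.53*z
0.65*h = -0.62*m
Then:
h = 0.03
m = -0.03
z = 0.36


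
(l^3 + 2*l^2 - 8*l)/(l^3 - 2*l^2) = (l + 4)/l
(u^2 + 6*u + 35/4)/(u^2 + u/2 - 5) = (u + 7/2)/(u - 2)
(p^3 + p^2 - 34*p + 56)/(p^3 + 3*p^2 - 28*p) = (p - 2)/p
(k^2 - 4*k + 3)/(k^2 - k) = (k - 3)/k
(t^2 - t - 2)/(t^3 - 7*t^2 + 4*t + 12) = 1/(t - 6)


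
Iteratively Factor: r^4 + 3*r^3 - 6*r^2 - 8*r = (r)*(r^3 + 3*r^2 - 6*r - 8) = r*(r + 4)*(r^2 - r - 2) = r*(r + 1)*(r + 4)*(r - 2)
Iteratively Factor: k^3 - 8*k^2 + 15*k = (k)*(k^2 - 8*k + 15) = k*(k - 3)*(k - 5)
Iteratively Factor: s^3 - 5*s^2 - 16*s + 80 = (s + 4)*(s^2 - 9*s + 20) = (s - 4)*(s + 4)*(s - 5)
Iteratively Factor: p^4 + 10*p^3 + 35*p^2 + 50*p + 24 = (p + 3)*(p^3 + 7*p^2 + 14*p + 8) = (p + 1)*(p + 3)*(p^2 + 6*p + 8) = (p + 1)*(p + 2)*(p + 3)*(p + 4)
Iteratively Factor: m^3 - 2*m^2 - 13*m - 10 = (m - 5)*(m^2 + 3*m + 2) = (m - 5)*(m + 2)*(m + 1)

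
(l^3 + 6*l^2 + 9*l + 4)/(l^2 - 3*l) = (l^3 + 6*l^2 + 9*l + 4)/(l*(l - 3))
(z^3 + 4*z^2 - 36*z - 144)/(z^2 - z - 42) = (z^2 - 2*z - 24)/(z - 7)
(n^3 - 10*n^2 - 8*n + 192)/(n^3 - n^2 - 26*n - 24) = (n - 8)/(n + 1)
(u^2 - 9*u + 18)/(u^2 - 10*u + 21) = (u - 6)/(u - 7)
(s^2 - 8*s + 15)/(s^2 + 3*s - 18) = (s - 5)/(s + 6)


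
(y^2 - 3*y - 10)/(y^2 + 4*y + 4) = (y - 5)/(y + 2)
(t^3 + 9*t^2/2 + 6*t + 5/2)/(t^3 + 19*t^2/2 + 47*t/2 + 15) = (t + 1)/(t + 6)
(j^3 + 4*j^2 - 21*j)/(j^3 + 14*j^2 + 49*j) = (j - 3)/(j + 7)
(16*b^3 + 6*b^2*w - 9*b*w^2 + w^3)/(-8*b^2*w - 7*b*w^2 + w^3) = (-2*b + w)/w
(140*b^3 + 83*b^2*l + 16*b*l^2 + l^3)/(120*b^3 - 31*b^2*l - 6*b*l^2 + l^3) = (28*b^2 + 11*b*l + l^2)/(24*b^2 - 11*b*l + l^2)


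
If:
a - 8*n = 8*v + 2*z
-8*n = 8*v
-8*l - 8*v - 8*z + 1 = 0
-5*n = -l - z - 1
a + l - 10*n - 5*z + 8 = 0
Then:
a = 179/64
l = -127/128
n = 9/32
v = -9/32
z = 179/128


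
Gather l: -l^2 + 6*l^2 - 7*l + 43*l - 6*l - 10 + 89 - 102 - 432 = 5*l^2 + 30*l - 455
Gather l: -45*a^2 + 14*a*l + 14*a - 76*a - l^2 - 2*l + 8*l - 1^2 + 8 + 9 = -45*a^2 - 62*a - l^2 + l*(14*a + 6) + 16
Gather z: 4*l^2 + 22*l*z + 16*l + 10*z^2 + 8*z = 4*l^2 + 16*l + 10*z^2 + z*(22*l + 8)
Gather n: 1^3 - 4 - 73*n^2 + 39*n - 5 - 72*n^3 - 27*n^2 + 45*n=-72*n^3 - 100*n^2 + 84*n - 8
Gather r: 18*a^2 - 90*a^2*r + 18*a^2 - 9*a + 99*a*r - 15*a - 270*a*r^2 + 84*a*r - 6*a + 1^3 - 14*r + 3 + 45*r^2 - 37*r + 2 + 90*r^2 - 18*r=36*a^2 - 30*a + r^2*(135 - 270*a) + r*(-90*a^2 + 183*a - 69) + 6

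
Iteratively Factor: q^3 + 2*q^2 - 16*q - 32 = (q + 2)*(q^2 - 16) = (q - 4)*(q + 2)*(q + 4)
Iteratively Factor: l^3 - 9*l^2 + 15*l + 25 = (l - 5)*(l^2 - 4*l - 5) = (l - 5)*(l + 1)*(l - 5)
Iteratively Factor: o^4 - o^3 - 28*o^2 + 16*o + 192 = (o - 4)*(o^3 + 3*o^2 - 16*o - 48) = (o - 4)*(o + 3)*(o^2 - 16) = (o - 4)^2*(o + 3)*(o + 4)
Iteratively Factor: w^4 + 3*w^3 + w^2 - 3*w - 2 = (w - 1)*(w^3 + 4*w^2 + 5*w + 2) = (w - 1)*(w + 1)*(w^2 + 3*w + 2) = (w - 1)*(w + 1)^2*(w + 2)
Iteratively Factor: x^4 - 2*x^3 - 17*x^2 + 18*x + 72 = (x + 3)*(x^3 - 5*x^2 - 2*x + 24) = (x + 2)*(x + 3)*(x^2 - 7*x + 12) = (x - 3)*(x + 2)*(x + 3)*(x - 4)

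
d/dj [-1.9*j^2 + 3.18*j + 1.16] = 3.18 - 3.8*j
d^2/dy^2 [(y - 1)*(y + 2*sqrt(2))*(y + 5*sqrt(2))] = 6*y - 2 + 14*sqrt(2)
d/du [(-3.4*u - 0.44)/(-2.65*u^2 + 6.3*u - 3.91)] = (-9.01*u^2 - 2.332*u + 16.066)/(7.0225*u^4 - 33.39*u^3 + 60.413*u^2 - 49.266*u + 15.2881)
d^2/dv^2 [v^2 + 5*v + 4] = 2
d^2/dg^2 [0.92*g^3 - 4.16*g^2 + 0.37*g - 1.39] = 5.52*g - 8.32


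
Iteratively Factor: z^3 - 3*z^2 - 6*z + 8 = (z - 1)*(z^2 - 2*z - 8) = (z - 4)*(z - 1)*(z + 2)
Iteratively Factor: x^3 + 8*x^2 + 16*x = (x + 4)*(x^2 + 4*x) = (x + 4)^2*(x)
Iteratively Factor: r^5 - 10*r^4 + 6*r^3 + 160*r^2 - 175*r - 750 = (r + 2)*(r^4 - 12*r^3 + 30*r^2 + 100*r - 375) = (r - 5)*(r + 2)*(r^3 - 7*r^2 - 5*r + 75) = (r - 5)^2*(r + 2)*(r^2 - 2*r - 15) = (r - 5)^3*(r + 2)*(r + 3)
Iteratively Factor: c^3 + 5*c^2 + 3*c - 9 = (c + 3)*(c^2 + 2*c - 3) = (c - 1)*(c + 3)*(c + 3)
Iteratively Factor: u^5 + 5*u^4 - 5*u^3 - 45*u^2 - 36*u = (u - 3)*(u^4 + 8*u^3 + 19*u^2 + 12*u) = (u - 3)*(u + 4)*(u^3 + 4*u^2 + 3*u) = u*(u - 3)*(u + 4)*(u^2 + 4*u + 3) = u*(u - 3)*(u + 3)*(u + 4)*(u + 1)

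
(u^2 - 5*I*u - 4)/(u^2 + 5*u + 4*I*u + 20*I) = (u^2 - 5*I*u - 4)/(u^2 + u*(5 + 4*I) + 20*I)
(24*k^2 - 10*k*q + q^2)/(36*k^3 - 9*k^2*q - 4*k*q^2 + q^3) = (-6*k + q)/(-9*k^2 + q^2)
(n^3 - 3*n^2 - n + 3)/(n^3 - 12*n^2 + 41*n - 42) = (n^2 - 1)/(n^2 - 9*n + 14)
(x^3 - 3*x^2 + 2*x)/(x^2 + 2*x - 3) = x*(x - 2)/(x + 3)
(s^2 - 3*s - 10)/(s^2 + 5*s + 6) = (s - 5)/(s + 3)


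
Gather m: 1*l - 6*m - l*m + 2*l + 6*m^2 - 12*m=3*l + 6*m^2 + m*(-l - 18)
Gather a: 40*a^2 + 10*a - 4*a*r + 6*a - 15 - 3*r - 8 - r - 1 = 40*a^2 + a*(16 - 4*r) - 4*r - 24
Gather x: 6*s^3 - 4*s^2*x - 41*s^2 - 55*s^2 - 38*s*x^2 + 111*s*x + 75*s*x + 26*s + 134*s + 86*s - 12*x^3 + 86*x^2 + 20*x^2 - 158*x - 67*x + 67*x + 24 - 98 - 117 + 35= 6*s^3 - 96*s^2 + 246*s - 12*x^3 + x^2*(106 - 38*s) + x*(-4*s^2 + 186*s - 158) - 156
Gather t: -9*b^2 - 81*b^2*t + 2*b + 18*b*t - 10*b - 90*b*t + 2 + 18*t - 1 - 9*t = -9*b^2 - 8*b + t*(-81*b^2 - 72*b + 9) + 1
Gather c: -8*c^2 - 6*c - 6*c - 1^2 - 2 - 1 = -8*c^2 - 12*c - 4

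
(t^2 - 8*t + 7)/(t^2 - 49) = (t - 1)/(t + 7)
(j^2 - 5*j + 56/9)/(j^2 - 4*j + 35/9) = (3*j - 8)/(3*j - 5)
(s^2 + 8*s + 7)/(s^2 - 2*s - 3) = (s + 7)/(s - 3)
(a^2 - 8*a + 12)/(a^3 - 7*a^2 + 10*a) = (a - 6)/(a*(a - 5))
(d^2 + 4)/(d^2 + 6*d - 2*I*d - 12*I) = (d + 2*I)/(d + 6)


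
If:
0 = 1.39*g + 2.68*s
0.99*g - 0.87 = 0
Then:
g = 0.88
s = -0.46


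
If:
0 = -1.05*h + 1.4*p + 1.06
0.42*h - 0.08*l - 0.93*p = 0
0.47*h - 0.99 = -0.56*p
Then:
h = 1.59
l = 3.29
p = 0.43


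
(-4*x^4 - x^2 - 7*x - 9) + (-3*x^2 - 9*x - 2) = -4*x^4 - 4*x^2 - 16*x - 11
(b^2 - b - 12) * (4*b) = 4*b^3 - 4*b^2 - 48*b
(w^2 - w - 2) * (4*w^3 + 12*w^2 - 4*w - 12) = 4*w^5 + 8*w^4 - 24*w^3 - 32*w^2 + 20*w + 24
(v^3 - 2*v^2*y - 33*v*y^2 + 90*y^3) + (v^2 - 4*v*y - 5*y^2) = v^3 - 2*v^2*y + v^2 - 33*v*y^2 - 4*v*y + 90*y^3 - 5*y^2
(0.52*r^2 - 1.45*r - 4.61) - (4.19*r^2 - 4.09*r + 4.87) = -3.67*r^2 + 2.64*r - 9.48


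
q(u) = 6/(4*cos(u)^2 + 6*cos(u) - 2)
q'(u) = 6*(8*sin(u)*cos(u) + 6*sin(u))/(4*cos(u)^2 + 6*cos(u) - 2)^2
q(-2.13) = -1.48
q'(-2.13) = -0.54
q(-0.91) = 1.88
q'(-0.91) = -5.08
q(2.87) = -1.47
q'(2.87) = -0.17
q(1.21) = 9.73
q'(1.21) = 130.29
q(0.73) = 1.28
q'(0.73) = 2.17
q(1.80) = -1.90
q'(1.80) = 2.45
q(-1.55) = -3.20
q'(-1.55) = -10.54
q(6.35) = 0.75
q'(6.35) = 0.09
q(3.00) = -1.49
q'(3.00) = -0.10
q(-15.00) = -1.41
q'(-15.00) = 0.02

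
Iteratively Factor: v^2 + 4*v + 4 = (v + 2)*(v + 2)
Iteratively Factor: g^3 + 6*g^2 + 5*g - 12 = (g + 3)*(g^2 + 3*g - 4) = (g + 3)*(g + 4)*(g - 1)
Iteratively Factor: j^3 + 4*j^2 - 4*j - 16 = (j + 4)*(j^2 - 4) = (j + 2)*(j + 4)*(j - 2)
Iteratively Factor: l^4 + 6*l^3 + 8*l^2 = (l + 2)*(l^3 + 4*l^2) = l*(l + 2)*(l^2 + 4*l) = l*(l + 2)*(l + 4)*(l)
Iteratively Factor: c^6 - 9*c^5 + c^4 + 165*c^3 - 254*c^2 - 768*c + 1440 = (c - 4)*(c^5 - 5*c^4 - 19*c^3 + 89*c^2 + 102*c - 360) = (c - 4)*(c + 3)*(c^4 - 8*c^3 + 5*c^2 + 74*c - 120) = (c - 5)*(c - 4)*(c + 3)*(c^3 - 3*c^2 - 10*c + 24) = (c - 5)*(c - 4)*(c + 3)^2*(c^2 - 6*c + 8) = (c - 5)*(c - 4)*(c - 2)*(c + 3)^2*(c - 4)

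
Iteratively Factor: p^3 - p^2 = (p)*(p^2 - p) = p*(p - 1)*(p)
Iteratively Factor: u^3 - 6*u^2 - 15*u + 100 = (u - 5)*(u^2 - u - 20) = (u - 5)*(u + 4)*(u - 5)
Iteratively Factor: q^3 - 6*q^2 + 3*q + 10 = (q - 2)*(q^2 - 4*q - 5) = (q - 5)*(q - 2)*(q + 1)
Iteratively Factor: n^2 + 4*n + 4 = (n + 2)*(n + 2)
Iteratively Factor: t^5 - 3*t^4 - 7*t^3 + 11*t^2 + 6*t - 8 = (t - 1)*(t^4 - 2*t^3 - 9*t^2 + 2*t + 8) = (t - 1)*(t + 2)*(t^3 - 4*t^2 - t + 4) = (t - 1)^2*(t + 2)*(t^2 - 3*t - 4) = (t - 4)*(t - 1)^2*(t + 2)*(t + 1)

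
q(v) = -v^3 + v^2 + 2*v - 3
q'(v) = -3*v^2 + 2*v + 2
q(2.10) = -3.65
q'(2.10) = -7.03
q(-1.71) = 1.50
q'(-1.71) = -10.19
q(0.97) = -1.03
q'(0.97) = 1.12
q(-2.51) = 14.09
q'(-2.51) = -21.92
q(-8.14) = 586.33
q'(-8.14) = -213.06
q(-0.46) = -3.61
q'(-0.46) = 0.45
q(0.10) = -2.79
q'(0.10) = 2.17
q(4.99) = -92.37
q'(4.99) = -62.72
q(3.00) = -15.00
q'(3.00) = -19.00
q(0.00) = -3.00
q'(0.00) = 2.00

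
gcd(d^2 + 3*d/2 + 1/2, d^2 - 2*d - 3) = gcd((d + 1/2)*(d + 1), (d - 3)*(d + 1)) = d + 1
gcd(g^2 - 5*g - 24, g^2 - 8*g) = g - 8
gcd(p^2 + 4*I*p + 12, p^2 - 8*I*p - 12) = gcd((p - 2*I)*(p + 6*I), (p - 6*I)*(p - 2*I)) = p - 2*I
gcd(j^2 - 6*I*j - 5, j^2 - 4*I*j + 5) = j - 5*I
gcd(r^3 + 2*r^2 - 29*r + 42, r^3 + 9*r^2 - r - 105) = r^2 + 4*r - 21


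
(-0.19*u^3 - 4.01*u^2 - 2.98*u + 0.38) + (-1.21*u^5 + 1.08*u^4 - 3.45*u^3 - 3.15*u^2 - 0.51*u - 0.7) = -1.21*u^5 + 1.08*u^4 - 3.64*u^3 - 7.16*u^2 - 3.49*u - 0.32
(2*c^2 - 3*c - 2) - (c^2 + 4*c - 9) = c^2 - 7*c + 7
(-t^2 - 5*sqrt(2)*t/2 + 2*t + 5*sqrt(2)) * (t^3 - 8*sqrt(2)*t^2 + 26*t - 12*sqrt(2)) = -t^5 + 2*t^4 + 11*sqrt(2)*t^4/2 - 11*sqrt(2)*t^3 + 14*t^3 - 53*sqrt(2)*t^2 - 28*t^2 + 60*t + 106*sqrt(2)*t - 120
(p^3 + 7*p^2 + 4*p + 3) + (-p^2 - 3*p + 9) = p^3 + 6*p^2 + p + 12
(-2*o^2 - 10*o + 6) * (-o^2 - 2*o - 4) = 2*o^4 + 14*o^3 + 22*o^2 + 28*o - 24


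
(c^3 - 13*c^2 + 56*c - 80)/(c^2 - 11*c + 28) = (c^2 - 9*c + 20)/(c - 7)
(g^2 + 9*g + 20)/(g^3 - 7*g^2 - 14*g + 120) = (g + 5)/(g^2 - 11*g + 30)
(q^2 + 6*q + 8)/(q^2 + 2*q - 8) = (q + 2)/(q - 2)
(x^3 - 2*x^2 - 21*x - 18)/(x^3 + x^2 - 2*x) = (x^3 - 2*x^2 - 21*x - 18)/(x*(x^2 + x - 2))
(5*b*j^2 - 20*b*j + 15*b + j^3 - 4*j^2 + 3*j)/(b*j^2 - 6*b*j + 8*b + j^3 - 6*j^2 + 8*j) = (5*b*j^2 - 20*b*j + 15*b + j^3 - 4*j^2 + 3*j)/(b*j^2 - 6*b*j + 8*b + j^3 - 6*j^2 + 8*j)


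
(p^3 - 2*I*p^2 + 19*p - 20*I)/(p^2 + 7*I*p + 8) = (p^2 - I*p + 20)/(p + 8*I)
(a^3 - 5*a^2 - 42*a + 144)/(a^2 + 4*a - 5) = (a^3 - 5*a^2 - 42*a + 144)/(a^2 + 4*a - 5)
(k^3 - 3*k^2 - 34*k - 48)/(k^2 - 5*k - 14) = (k^2 - 5*k - 24)/(k - 7)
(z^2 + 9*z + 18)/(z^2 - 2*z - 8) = (z^2 + 9*z + 18)/(z^2 - 2*z - 8)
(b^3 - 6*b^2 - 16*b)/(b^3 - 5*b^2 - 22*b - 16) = b/(b + 1)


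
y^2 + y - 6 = (y - 2)*(y + 3)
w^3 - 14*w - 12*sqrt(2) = (w - 3*sqrt(2))*(w + sqrt(2))*(w + 2*sqrt(2))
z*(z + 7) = z^2 + 7*z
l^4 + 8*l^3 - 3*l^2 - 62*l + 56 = (l - 2)*(l - 1)*(l + 4)*(l + 7)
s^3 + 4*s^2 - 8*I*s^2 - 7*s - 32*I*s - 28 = (s + 4)*(s - 7*I)*(s - I)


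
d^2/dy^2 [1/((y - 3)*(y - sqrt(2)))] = 2*((y - 3)^2 + (y - 3)*(y - sqrt(2)) + (y - sqrt(2))^2)/((y - 3)^3*(y - sqrt(2))^3)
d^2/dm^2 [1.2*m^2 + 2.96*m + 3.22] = 2.40000000000000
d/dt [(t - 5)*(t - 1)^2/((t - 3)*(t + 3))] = (t^4 - 38*t^2 + 136*t - 99)/(t^4 - 18*t^2 + 81)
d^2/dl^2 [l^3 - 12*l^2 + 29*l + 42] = 6*l - 24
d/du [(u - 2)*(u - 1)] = 2*u - 3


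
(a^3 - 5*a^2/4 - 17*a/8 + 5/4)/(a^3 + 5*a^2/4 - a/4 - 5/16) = 2*(a - 2)/(2*a + 1)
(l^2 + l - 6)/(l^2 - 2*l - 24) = (-l^2 - l + 6)/(-l^2 + 2*l + 24)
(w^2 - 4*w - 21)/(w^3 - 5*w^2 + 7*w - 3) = (w^2 - 4*w - 21)/(w^3 - 5*w^2 + 7*w - 3)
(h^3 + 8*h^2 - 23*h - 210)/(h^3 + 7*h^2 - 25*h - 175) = (h + 6)/(h + 5)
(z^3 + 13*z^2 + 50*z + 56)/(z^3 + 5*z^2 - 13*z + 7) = (z^2 + 6*z + 8)/(z^2 - 2*z + 1)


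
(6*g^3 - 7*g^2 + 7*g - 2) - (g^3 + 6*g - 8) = 5*g^3 - 7*g^2 + g + 6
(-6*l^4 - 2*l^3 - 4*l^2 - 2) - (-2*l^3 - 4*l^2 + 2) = -6*l^4 - 4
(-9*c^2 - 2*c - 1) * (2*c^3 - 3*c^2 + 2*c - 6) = -18*c^5 + 23*c^4 - 14*c^3 + 53*c^2 + 10*c + 6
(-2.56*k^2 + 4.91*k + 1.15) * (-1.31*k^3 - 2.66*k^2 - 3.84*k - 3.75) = 3.3536*k^5 + 0.3775*k^4 - 4.7367*k^3 - 12.3134*k^2 - 22.8285*k - 4.3125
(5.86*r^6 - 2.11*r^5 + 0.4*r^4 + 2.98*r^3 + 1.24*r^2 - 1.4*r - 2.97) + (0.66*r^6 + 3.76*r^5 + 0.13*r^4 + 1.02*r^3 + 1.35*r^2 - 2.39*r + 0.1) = 6.52*r^6 + 1.65*r^5 + 0.53*r^4 + 4.0*r^3 + 2.59*r^2 - 3.79*r - 2.87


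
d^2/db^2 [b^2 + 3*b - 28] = 2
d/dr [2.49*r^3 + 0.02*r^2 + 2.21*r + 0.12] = 7.47*r^2 + 0.04*r + 2.21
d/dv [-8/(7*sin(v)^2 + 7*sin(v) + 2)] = 56*(2*sin(v) + 1)*cos(v)/(7*sin(v)^2 + 7*sin(v) + 2)^2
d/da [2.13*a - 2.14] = 2.13000000000000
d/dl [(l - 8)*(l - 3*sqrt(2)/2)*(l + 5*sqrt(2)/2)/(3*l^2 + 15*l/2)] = 2*(2*l^4 + 10*l^3 - 25*l^2 + 21*sqrt(2)*l^2 - 240*l - 300)/(3*l^2*(4*l^2 + 20*l + 25))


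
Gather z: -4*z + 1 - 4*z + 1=2 - 8*z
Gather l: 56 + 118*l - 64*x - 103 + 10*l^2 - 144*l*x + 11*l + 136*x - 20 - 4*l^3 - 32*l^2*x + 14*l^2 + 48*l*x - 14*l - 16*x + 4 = -4*l^3 + l^2*(24 - 32*x) + l*(115 - 96*x) + 56*x - 63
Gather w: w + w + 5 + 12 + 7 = 2*w + 24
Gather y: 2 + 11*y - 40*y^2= -40*y^2 + 11*y + 2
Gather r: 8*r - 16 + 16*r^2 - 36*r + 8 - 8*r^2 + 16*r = 8*r^2 - 12*r - 8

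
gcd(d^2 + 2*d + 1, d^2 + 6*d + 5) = d + 1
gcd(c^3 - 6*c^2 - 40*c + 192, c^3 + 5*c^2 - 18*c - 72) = c^2 + 2*c - 24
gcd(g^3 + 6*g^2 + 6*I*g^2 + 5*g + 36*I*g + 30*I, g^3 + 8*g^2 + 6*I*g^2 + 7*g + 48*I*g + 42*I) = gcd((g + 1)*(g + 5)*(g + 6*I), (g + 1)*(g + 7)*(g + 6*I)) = g^2 + g*(1 + 6*I) + 6*I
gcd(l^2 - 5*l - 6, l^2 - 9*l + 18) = l - 6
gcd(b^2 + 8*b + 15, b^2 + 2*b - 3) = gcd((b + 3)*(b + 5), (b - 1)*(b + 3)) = b + 3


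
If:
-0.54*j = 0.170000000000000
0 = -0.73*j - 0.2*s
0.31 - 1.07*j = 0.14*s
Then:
No Solution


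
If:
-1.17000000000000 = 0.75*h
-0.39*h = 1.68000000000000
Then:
No Solution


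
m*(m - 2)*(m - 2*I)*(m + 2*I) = m^4 - 2*m^3 + 4*m^2 - 8*m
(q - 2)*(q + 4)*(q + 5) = q^3 + 7*q^2 + 2*q - 40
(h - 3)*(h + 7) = h^2 + 4*h - 21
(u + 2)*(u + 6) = u^2 + 8*u + 12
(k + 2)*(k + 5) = k^2 + 7*k + 10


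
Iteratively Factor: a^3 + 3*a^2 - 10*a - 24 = (a - 3)*(a^2 + 6*a + 8) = (a - 3)*(a + 2)*(a + 4)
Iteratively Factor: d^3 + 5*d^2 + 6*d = (d)*(d^2 + 5*d + 6) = d*(d + 2)*(d + 3)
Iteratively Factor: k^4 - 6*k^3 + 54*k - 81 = (k - 3)*(k^3 - 3*k^2 - 9*k + 27) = (k - 3)^2*(k^2 - 9) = (k - 3)^3*(k + 3)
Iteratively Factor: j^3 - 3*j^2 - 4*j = (j + 1)*(j^2 - 4*j) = j*(j + 1)*(j - 4)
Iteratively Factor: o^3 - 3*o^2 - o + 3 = (o - 3)*(o^2 - 1) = (o - 3)*(o - 1)*(o + 1)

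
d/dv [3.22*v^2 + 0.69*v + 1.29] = 6.44*v + 0.69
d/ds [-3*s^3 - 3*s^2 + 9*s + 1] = -9*s^2 - 6*s + 9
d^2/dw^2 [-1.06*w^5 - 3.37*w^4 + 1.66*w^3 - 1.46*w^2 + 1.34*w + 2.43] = -21.2*w^3 - 40.44*w^2 + 9.96*w - 2.92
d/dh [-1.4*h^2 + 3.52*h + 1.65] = 3.52 - 2.8*h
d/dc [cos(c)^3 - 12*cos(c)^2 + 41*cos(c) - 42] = (-3*cos(c)^2 + 24*cos(c) - 41)*sin(c)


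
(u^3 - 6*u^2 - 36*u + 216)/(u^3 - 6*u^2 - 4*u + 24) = (u^2 - 36)/(u^2 - 4)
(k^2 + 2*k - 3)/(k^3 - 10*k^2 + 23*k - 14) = (k + 3)/(k^2 - 9*k + 14)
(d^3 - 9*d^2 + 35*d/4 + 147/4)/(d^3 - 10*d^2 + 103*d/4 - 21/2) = (2*d^2 - 11*d - 21)/(2*d^2 - 13*d + 6)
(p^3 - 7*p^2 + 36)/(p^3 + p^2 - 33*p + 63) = (p^2 - 4*p - 12)/(p^2 + 4*p - 21)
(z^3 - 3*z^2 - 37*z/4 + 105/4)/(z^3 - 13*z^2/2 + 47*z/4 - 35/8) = 2*(z + 3)/(2*z - 1)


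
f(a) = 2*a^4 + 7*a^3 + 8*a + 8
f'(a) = 8*a^3 + 21*a^2 + 8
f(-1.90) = -29.15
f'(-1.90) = 28.94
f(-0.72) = 0.16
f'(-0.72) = 15.90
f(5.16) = 2428.84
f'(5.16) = 1666.24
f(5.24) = 2564.90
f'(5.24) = 1735.63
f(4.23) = 1211.96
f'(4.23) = 989.25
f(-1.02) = -5.42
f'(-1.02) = 21.36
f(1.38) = 44.69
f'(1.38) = 69.02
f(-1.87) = -28.28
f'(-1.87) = 29.12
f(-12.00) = 29288.00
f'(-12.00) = -10792.00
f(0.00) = 8.00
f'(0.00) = 8.00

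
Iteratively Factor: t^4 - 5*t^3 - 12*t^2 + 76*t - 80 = (t + 4)*(t^3 - 9*t^2 + 24*t - 20) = (t - 5)*(t + 4)*(t^2 - 4*t + 4) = (t - 5)*(t - 2)*(t + 4)*(t - 2)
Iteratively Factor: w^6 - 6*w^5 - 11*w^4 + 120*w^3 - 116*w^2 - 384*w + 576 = (w + 4)*(w^5 - 10*w^4 + 29*w^3 + 4*w^2 - 132*w + 144) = (w - 2)*(w + 4)*(w^4 - 8*w^3 + 13*w^2 + 30*w - 72) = (w - 2)*(w + 2)*(w + 4)*(w^3 - 10*w^2 + 33*w - 36) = (w - 4)*(w - 2)*(w + 2)*(w + 4)*(w^2 - 6*w + 9) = (w - 4)*(w - 3)*(w - 2)*(w + 2)*(w + 4)*(w - 3)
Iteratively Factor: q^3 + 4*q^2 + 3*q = (q + 3)*(q^2 + q) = q*(q + 3)*(q + 1)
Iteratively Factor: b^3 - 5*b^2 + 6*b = (b - 2)*(b^2 - 3*b) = b*(b - 2)*(b - 3)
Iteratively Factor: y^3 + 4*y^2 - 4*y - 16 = (y + 4)*(y^2 - 4) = (y - 2)*(y + 4)*(y + 2)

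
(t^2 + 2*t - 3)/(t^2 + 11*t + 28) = (t^2 + 2*t - 3)/(t^2 + 11*t + 28)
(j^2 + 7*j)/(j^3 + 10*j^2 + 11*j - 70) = j/(j^2 + 3*j - 10)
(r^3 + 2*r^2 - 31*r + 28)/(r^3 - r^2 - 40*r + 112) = (r - 1)/(r - 4)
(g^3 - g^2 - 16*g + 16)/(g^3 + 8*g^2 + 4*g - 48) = (g^2 - 5*g + 4)/(g^2 + 4*g - 12)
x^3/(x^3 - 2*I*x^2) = x/(x - 2*I)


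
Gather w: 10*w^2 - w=10*w^2 - w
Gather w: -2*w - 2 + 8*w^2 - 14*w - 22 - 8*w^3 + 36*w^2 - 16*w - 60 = -8*w^3 + 44*w^2 - 32*w - 84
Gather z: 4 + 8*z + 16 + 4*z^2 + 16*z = 4*z^2 + 24*z + 20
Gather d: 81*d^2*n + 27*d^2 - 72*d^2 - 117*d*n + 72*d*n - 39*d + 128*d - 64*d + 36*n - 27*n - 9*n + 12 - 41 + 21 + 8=d^2*(81*n - 45) + d*(25 - 45*n)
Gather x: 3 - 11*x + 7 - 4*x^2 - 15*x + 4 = -4*x^2 - 26*x + 14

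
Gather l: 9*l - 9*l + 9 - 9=0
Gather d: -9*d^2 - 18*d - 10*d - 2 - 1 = -9*d^2 - 28*d - 3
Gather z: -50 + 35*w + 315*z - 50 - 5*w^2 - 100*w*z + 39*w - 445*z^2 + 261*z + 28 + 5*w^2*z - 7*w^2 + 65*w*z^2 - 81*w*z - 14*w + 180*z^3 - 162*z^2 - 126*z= -12*w^2 + 60*w + 180*z^3 + z^2*(65*w - 607) + z*(5*w^2 - 181*w + 450) - 72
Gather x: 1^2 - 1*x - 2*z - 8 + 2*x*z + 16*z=x*(2*z - 1) + 14*z - 7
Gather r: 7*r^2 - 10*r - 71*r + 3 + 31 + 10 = 7*r^2 - 81*r + 44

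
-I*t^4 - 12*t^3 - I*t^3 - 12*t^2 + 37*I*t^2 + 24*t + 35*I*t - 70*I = (t + 2)*(t - 7*I)*(t - 5*I)*(-I*t + I)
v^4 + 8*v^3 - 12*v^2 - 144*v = v*(v - 4)*(v + 6)^2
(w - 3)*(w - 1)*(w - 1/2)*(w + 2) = w^4 - 5*w^3/2 - 4*w^2 + 17*w/2 - 3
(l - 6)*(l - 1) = l^2 - 7*l + 6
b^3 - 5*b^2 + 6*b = b*(b - 3)*(b - 2)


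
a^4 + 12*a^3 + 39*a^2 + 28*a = a*(a + 1)*(a + 4)*(a + 7)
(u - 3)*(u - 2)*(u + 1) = u^3 - 4*u^2 + u + 6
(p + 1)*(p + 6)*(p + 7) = p^3 + 14*p^2 + 55*p + 42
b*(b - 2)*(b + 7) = b^3 + 5*b^2 - 14*b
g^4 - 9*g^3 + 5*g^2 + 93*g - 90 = (g - 6)*(g - 5)*(g - 1)*(g + 3)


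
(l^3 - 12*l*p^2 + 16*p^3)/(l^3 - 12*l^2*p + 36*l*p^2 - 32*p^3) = (-l - 4*p)/(-l + 8*p)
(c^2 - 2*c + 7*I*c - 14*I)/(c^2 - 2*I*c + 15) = (c^2 + c*(-2 + 7*I) - 14*I)/(c^2 - 2*I*c + 15)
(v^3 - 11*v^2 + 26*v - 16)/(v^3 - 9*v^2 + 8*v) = (v - 2)/v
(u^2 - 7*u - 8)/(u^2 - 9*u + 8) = (u + 1)/(u - 1)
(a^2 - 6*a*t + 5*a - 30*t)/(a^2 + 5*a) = (a - 6*t)/a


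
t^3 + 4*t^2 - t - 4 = (t - 1)*(t + 1)*(t + 4)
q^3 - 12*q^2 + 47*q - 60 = (q - 5)*(q - 4)*(q - 3)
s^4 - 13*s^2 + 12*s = s*(s - 3)*(s - 1)*(s + 4)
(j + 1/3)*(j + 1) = j^2 + 4*j/3 + 1/3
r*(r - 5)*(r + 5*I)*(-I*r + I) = -I*r^4 + 5*r^3 + 6*I*r^3 - 30*r^2 - 5*I*r^2 + 25*r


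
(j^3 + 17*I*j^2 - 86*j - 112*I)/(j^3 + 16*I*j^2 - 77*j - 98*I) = (j + 8*I)/(j + 7*I)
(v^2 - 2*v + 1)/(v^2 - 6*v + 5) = (v - 1)/(v - 5)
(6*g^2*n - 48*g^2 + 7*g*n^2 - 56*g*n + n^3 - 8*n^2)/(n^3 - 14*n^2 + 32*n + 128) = (6*g^2 + 7*g*n + n^2)/(n^2 - 6*n - 16)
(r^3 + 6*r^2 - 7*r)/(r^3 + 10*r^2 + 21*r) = (r - 1)/(r + 3)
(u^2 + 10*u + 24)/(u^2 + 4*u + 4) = (u^2 + 10*u + 24)/(u^2 + 4*u + 4)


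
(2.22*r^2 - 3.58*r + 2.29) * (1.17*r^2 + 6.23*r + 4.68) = 2.5974*r^4 + 9.642*r^3 - 9.2345*r^2 - 2.4877*r + 10.7172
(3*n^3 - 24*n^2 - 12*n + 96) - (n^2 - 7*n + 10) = 3*n^3 - 25*n^2 - 5*n + 86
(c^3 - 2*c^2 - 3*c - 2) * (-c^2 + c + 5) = -c^5 + 3*c^4 + 6*c^3 - 11*c^2 - 17*c - 10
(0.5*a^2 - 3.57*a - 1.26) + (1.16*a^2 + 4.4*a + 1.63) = 1.66*a^2 + 0.830000000000001*a + 0.37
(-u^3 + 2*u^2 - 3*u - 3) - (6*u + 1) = -u^3 + 2*u^2 - 9*u - 4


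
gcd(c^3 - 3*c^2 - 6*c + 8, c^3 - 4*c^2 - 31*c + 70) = 1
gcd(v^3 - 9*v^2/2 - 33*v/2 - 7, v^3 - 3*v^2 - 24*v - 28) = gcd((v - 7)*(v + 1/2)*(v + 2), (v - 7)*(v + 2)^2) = v^2 - 5*v - 14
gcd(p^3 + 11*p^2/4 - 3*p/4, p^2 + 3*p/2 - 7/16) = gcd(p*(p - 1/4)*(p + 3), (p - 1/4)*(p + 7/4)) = p - 1/4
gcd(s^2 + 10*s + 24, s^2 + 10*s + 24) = s^2 + 10*s + 24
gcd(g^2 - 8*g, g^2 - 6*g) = g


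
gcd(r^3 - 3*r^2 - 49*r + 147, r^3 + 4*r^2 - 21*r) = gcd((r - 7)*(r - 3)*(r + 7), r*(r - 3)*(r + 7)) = r^2 + 4*r - 21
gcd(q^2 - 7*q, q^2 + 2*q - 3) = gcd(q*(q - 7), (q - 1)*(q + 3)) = 1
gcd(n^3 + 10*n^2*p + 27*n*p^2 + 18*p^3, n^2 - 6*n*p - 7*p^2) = n + p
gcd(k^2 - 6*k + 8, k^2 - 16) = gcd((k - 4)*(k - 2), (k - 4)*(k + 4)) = k - 4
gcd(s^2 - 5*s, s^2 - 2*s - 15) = s - 5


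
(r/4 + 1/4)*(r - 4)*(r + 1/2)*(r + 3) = r^4/4 + r^3/8 - 13*r^2/4 - 37*r/8 - 3/2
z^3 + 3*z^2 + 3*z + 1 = (z + 1)^3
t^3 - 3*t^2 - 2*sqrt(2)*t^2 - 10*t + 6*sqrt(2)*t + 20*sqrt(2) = (t - 5)*(t + 2)*(t - 2*sqrt(2))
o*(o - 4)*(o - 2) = o^3 - 6*o^2 + 8*o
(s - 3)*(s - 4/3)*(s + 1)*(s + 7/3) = s^4 - s^3 - 73*s^2/9 + 29*s/9 + 28/3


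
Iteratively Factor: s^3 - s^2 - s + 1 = (s + 1)*(s^2 - 2*s + 1) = (s - 1)*(s + 1)*(s - 1)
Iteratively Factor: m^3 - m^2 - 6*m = (m - 3)*(m^2 + 2*m) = (m - 3)*(m + 2)*(m)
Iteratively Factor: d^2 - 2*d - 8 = (d + 2)*(d - 4)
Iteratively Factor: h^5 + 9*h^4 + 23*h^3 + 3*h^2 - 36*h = (h - 1)*(h^4 + 10*h^3 + 33*h^2 + 36*h) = (h - 1)*(h + 4)*(h^3 + 6*h^2 + 9*h) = (h - 1)*(h + 3)*(h + 4)*(h^2 + 3*h) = (h - 1)*(h + 3)^2*(h + 4)*(h)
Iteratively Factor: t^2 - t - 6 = (t - 3)*(t + 2)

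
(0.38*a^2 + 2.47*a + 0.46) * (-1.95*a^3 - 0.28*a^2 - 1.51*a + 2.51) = -0.741*a^5 - 4.9229*a^4 - 2.1624*a^3 - 2.9047*a^2 + 5.5051*a + 1.1546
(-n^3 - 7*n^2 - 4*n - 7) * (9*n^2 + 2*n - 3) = -9*n^5 - 65*n^4 - 47*n^3 - 50*n^2 - 2*n + 21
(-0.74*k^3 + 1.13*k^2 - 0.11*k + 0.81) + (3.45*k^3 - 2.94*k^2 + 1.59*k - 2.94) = 2.71*k^3 - 1.81*k^2 + 1.48*k - 2.13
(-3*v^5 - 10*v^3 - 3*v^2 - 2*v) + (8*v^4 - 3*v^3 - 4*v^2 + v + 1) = -3*v^5 + 8*v^4 - 13*v^3 - 7*v^2 - v + 1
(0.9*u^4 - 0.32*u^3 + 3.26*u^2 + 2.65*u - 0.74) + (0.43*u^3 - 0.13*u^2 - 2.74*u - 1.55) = 0.9*u^4 + 0.11*u^3 + 3.13*u^2 - 0.0900000000000003*u - 2.29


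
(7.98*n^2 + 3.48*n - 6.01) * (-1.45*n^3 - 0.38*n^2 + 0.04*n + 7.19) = -11.571*n^5 - 8.0784*n^4 + 7.7113*n^3 + 59.7992*n^2 + 24.7808*n - 43.2119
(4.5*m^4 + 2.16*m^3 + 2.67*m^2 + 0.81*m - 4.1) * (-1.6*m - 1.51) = -7.2*m^5 - 10.251*m^4 - 7.5336*m^3 - 5.3277*m^2 + 5.3369*m + 6.191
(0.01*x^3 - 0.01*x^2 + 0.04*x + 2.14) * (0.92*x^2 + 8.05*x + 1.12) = 0.0092*x^5 + 0.0713*x^4 - 0.0325*x^3 + 2.2796*x^2 + 17.2718*x + 2.3968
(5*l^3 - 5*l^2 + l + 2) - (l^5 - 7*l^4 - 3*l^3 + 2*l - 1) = -l^5 + 7*l^4 + 8*l^3 - 5*l^2 - l + 3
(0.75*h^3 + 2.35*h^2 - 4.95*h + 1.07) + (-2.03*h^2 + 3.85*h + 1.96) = 0.75*h^3 + 0.32*h^2 - 1.1*h + 3.03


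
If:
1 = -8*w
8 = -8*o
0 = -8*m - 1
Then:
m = -1/8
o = -1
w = -1/8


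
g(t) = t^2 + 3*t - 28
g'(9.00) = 21.00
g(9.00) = 80.00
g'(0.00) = 3.00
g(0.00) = -28.00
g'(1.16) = 5.32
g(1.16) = -23.17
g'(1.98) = 6.96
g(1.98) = -18.14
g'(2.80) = 8.60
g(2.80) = -11.76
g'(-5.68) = -8.36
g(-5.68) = -12.78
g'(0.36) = 3.72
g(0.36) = -26.79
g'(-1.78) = -0.56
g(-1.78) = -30.17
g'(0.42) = 3.84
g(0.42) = -26.56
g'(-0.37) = 2.26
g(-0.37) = -28.97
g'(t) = 2*t + 3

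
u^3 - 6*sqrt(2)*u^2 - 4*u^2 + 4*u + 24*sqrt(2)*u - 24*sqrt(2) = (u - 2)^2*(u - 6*sqrt(2))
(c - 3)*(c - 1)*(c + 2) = c^3 - 2*c^2 - 5*c + 6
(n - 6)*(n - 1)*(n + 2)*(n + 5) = n^4 - 33*n^2 - 28*n + 60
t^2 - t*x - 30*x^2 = (t - 6*x)*(t + 5*x)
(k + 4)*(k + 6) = k^2 + 10*k + 24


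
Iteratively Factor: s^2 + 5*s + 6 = (s + 3)*(s + 2)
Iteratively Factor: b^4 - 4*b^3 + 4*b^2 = (b)*(b^3 - 4*b^2 + 4*b) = b^2*(b^2 - 4*b + 4) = b^2*(b - 2)*(b - 2)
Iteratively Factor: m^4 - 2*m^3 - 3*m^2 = (m)*(m^3 - 2*m^2 - 3*m) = m*(m + 1)*(m^2 - 3*m) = m^2*(m + 1)*(m - 3)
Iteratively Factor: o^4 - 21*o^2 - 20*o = (o)*(o^3 - 21*o - 20) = o*(o + 1)*(o^2 - o - 20) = o*(o - 5)*(o + 1)*(o + 4)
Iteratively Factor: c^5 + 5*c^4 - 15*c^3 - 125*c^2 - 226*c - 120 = (c + 4)*(c^4 + c^3 - 19*c^2 - 49*c - 30) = (c + 3)*(c + 4)*(c^3 - 2*c^2 - 13*c - 10) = (c + 1)*(c + 3)*(c + 4)*(c^2 - 3*c - 10) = (c + 1)*(c + 2)*(c + 3)*(c + 4)*(c - 5)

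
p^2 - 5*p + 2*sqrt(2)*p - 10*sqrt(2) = (p - 5)*(p + 2*sqrt(2))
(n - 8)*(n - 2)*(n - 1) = n^3 - 11*n^2 + 26*n - 16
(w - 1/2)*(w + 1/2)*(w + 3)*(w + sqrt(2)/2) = w^4 + sqrt(2)*w^3/2 + 3*w^3 - w^2/4 + 3*sqrt(2)*w^2/2 - 3*w/4 - sqrt(2)*w/8 - 3*sqrt(2)/8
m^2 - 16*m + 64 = (m - 8)^2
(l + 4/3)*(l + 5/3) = l^2 + 3*l + 20/9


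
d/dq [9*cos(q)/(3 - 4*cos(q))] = -27*sin(q)/(4*cos(q) - 3)^2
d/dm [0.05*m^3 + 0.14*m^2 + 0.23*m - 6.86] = 0.15*m^2 + 0.28*m + 0.23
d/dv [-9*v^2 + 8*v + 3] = 8 - 18*v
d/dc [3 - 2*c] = -2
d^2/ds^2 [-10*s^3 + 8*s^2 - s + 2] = 16 - 60*s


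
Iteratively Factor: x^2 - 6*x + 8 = (x - 4)*(x - 2)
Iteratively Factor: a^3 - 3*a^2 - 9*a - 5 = (a - 5)*(a^2 + 2*a + 1) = (a - 5)*(a + 1)*(a + 1)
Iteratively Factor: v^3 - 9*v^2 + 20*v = (v)*(v^2 - 9*v + 20) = v*(v - 4)*(v - 5)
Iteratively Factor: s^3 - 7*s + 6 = (s - 1)*(s^2 + s - 6) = (s - 1)*(s + 3)*(s - 2)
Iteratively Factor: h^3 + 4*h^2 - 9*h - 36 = (h - 3)*(h^2 + 7*h + 12) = (h - 3)*(h + 3)*(h + 4)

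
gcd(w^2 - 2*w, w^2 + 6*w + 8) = 1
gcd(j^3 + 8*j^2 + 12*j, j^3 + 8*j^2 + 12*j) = j^3 + 8*j^2 + 12*j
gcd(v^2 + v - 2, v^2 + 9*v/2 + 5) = v + 2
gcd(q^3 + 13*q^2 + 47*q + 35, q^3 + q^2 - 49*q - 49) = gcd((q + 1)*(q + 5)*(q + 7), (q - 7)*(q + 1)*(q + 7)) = q^2 + 8*q + 7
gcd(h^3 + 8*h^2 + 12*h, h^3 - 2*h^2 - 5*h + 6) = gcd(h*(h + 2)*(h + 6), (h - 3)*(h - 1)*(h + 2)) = h + 2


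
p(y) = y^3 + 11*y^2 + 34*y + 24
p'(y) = 3*y^2 + 22*y + 34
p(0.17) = 30.10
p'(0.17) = 37.83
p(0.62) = 49.55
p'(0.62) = 48.79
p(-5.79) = 1.80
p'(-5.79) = 7.19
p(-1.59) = -6.27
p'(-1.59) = 6.60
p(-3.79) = -1.29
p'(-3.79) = -6.29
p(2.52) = 195.54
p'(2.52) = 108.49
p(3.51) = 322.10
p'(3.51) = 148.18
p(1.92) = 136.91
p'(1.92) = 87.30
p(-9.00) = -120.00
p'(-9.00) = 79.00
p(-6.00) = 0.00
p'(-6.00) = 10.00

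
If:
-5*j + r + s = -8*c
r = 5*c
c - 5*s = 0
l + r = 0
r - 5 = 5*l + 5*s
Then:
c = 5/29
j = 66/145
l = -25/29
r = 25/29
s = 1/29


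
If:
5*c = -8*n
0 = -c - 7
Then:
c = -7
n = 35/8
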